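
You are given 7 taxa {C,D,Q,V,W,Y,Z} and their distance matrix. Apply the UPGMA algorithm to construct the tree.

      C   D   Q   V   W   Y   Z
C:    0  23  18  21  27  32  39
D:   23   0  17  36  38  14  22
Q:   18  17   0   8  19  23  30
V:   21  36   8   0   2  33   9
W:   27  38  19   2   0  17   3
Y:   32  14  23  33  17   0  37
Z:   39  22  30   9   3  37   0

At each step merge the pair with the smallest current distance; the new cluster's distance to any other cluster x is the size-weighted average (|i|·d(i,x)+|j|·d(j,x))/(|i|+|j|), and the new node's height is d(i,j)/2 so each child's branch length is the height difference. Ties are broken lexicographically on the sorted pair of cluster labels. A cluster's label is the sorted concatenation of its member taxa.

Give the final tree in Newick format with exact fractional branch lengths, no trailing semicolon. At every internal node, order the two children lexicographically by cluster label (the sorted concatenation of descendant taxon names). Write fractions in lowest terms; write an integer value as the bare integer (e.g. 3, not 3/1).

(((C:9,Q:9):23/8,(D:7,Y:7):39/8):7/4,((V:1,W:1):2,Z:3):85/8)

step 1: merge (V,W) at d=2; branch lengths V→1, W→1; new cluster VW
  updated: d(C,VW)=24, d(D,VW)=37, d(Q,VW)=27/2, d(VW,Y)=25, d(VW,Z)=6
step 2: merge (VW,Z) at d=6; branch lengths VW→2, Z→3; new cluster VWZ
  updated: d(C,VWZ)=29, d(D,VWZ)=32, d(Q,VWZ)=19, d(VWZ,Y)=29
step 3: merge (D,Y) at d=14; branch lengths D→7, Y→7; new cluster DY
  updated: d(C,DY)=55/2, d(DY,Q)=20, d(DY,VWZ)=61/2
step 4: merge (C,Q) at d=18; branch lengths C→9, Q→9; new cluster CQ
  updated: d(CQ,DY)=95/4, d(CQ,VWZ)=24
step 5: merge (CQ,DY) at d=95/4; branch lengths CQ→23/8, DY→39/8; new cluster CDQY
  updated: d(CDQY,VWZ)=109/4
step 6: merge (CDQY,VWZ) at d=109/4; branch lengths CDQY→7/4, VWZ→85/8; new cluster CDQVWYZ
final tree: (((C:9,Q:9):23/8,(D:7,Y:7):39/8):7/4,((V:1,W:1):2,Z:3):85/8)
total length: 473/8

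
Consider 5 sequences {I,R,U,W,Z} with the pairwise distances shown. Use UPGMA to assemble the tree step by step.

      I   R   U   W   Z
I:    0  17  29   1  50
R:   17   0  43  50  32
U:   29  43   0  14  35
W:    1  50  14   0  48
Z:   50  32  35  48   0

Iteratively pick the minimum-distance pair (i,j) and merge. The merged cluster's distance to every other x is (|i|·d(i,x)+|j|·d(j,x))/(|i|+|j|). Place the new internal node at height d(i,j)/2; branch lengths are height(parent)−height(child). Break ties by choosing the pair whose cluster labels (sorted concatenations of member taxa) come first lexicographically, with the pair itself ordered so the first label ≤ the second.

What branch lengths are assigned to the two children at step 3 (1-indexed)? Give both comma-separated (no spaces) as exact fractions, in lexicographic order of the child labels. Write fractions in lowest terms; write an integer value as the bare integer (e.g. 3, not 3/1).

step 1: merge (I,W) at d=1; branch lengths I→1/2, W→1/2; new cluster IW
  updated: d(IW,R)=67/2, d(IW,U)=43/2, d(IW,Z)=49
step 2: merge (IW,U) at d=43/2; branch lengths IW→41/4, U→43/4; new cluster IUW
  updated: d(IUW,R)=110/3, d(IUW,Z)=133/3
step 3: merge (R,Z) at d=32; branch lengths R→16, Z→16; new cluster RZ
  updated: d(IUW,RZ)=81/2
step 4: merge (IUW,RZ) at d=81/2; branch lengths IUW→19/2, RZ→17/4; new cluster IRUWZ
final tree: (((I:1/2,W:1/2):41/4,U:43/4):19/2,(R:16,Z:16):17/4)
total length: 271/4

16,16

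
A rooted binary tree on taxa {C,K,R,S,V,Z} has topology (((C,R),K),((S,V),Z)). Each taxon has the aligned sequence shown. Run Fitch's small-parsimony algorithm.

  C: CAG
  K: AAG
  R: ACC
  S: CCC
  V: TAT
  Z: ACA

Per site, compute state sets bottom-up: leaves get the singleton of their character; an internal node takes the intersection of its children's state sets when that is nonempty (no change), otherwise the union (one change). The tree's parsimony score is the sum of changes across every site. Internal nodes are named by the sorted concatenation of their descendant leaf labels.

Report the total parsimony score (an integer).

10

CR@0: {C} ∪ {A} = {A,C} (union, +1)
CKR@0: {A,C} ∩ {A} = {A} (intersection, +0)
SV@0: {C} ∪ {T} = {C,T} (union, +1)
SVZ@0: {C,T} ∪ {A} = {A,C,T} (union, +1)
CKRSVZ@0: {A} ∩ {A,C,T} = {A} (intersection, +0)
CR@1: {A} ∪ {C} = {A,C} (union, +1)
CKR@1: {A,C} ∩ {A} = {A} (intersection, +0)
SV@1: {C} ∪ {A} = {A,C} (union, +1)
SVZ@1: {A,C} ∩ {C} = {C} (intersection, +0)
CKRSVZ@1: {A} ∪ {C} = {A,C} (union, +1)
CR@2: {G} ∪ {C} = {C,G} (union, +1)
CKR@2: {C,G} ∩ {G} = {G} (intersection, +0)
SV@2: {C} ∪ {T} = {C,T} (union, +1)
SVZ@2: {C,T} ∪ {A} = {A,C,T} (union, +1)
CKRSVZ@2: {G} ∪ {A,C,T} = {A,C,G,T} (union, +1)
per-site changes: [3, 3, 4]; total = 10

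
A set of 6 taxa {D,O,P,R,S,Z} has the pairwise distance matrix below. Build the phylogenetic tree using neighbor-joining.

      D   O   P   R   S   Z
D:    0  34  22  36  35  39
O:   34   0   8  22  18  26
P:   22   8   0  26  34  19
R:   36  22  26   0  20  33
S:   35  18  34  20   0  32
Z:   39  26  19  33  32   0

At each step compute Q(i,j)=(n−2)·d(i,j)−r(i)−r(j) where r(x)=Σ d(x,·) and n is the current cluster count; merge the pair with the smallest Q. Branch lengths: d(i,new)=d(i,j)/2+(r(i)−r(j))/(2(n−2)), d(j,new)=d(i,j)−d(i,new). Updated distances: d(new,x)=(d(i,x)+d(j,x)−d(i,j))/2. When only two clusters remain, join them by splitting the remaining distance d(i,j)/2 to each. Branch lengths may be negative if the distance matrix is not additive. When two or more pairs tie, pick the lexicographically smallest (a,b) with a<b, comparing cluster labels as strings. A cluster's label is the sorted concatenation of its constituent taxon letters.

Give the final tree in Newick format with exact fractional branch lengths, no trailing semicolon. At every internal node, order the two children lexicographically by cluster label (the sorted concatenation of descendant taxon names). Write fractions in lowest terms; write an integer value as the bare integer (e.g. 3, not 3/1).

iteration 1: select R,S (d=20, Q=-196); attach at lengths (39/4, 41/4); label the merged cluster RS
  updated: d(D,RS)=51/2, d(O,RS)=10, d(P,RS)=20, d(RS,Z)=45/2
iteration 2: select O,RS (d=10, Q=-126); attach at lengths (5, 5); label the merged cluster ORS
  updated: d(D,ORS)=99/4, d(ORS,P)=9, d(ORS,Z)=77/4
iteration 3: select D,P (d=22, Q=-367/4); attach at lengths (319/16, 33/16); label the merged cluster DP
  updated: d(DP,ORS)=47/8, d(DP,Z)=18
iteration 4: select DP,ORS (d=47/8, Q=-345/8); attach at lengths (37/16, 57/16); label the merged cluster DOPRS
  updated: d(DOPRS,Z)=251/16
iteration 5: select DOPRS,Z (d=251/16); attach at lengths (251/32, 251/32); label the merged cluster DOPRSZ
final tree: (((D:319/16,P:33/16):37/16,(O:5,(R:39/4,S:41/4):5):57/16):251/32,Z:251/32)
total length: 1177/16

(((D:319/16,P:33/16):37/16,(O:5,(R:39/4,S:41/4):5):57/16):251/32,Z:251/32)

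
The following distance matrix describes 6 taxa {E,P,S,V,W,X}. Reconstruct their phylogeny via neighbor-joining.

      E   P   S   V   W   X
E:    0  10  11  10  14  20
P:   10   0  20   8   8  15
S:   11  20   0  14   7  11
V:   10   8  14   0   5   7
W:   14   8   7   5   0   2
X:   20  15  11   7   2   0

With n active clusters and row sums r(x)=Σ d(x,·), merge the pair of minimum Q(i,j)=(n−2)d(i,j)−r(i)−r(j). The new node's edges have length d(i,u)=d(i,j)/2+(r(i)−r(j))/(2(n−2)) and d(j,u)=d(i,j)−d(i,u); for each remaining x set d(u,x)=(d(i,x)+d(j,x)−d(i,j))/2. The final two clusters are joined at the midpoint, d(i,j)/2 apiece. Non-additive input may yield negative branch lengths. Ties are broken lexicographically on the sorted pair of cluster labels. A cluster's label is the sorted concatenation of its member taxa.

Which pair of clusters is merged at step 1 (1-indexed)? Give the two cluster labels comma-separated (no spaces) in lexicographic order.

E,P

step 1: merge (E,P) at d=10, Q=-86; branch lengths E→11/2, P→9/2; new cluster EP
  updated: d(EP,S)=21/2, d(EP,V)=4, d(EP,W)=6, d(EP,X)=25/2
step 2: merge (EP,V) at d=4, Q=-51; branch lengths EP→5/2, V→3/2; new cluster EPV
  updated: d(EPV,S)=41/4, d(EPV,W)=7/2, d(EPV,X)=31/4
step 3: merge (EPV,S) at d=41/4, Q=-117/4; branch lengths EPV→55/16, S→109/16; new cluster EPSV
  updated: d(EPSV,W)=1/8, d(EPSV,X)=17/4
step 4: merge (EPSV,W) at d=1/8, Q=-51/8; branch lengths EPSV→19/16, W→-17/16; new cluster EPSVW
  updated: d(EPSVW,X)=49/16
step 5: merge (EPSVW,X) at d=49/16; branch lengths EPSVW→49/32, X→49/32; new cluster EPSVWX
final tree: (((((E:11/2,P:9/2):5/2,V:3/2):55/16,S:109/16):19/16,W:-17/16):49/32,X:49/32)
total length: 439/16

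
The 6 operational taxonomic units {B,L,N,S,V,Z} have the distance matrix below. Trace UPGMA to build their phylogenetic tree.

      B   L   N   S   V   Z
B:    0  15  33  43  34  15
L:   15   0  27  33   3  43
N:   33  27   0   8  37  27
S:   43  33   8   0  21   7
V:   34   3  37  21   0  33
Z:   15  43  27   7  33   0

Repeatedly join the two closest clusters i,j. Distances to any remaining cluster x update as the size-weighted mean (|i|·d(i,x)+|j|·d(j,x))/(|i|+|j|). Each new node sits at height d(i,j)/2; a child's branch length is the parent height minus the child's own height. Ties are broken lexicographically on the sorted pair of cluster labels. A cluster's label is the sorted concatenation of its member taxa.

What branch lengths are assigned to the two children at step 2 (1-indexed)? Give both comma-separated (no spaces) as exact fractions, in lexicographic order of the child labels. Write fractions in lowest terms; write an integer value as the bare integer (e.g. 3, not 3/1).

step 1: merge (L,V) at d=3; branch lengths L→3/2, V→3/2; new cluster LV
  updated: d(B,LV)=49/2, d(LV,N)=32, d(LV,S)=27, d(LV,Z)=38
step 2: merge (S,Z) at d=7; branch lengths S→7/2, Z→7/2; new cluster SZ
  updated: d(B,SZ)=29, d(LV,SZ)=65/2, d(N,SZ)=35/2
step 3: merge (N,SZ) at d=35/2; branch lengths N→35/4, SZ→21/4; new cluster NSZ
  updated: d(B,NSZ)=91/3, d(LV,NSZ)=97/3
step 4: merge (B,LV) at d=49/2; branch lengths B→49/4, LV→43/4; new cluster BLV
  updated: d(BLV,NSZ)=95/3
step 5: merge (BLV,NSZ) at d=95/3; branch lengths BLV→43/12, NSZ→85/12; new cluster BLNSVZ
final tree: ((B:49/4,(L:3/2,V:3/2):43/4):43/12,(N:35/4,(S:7/2,Z:7/2):21/4):85/12)
total length: 173/3

7/2,7/2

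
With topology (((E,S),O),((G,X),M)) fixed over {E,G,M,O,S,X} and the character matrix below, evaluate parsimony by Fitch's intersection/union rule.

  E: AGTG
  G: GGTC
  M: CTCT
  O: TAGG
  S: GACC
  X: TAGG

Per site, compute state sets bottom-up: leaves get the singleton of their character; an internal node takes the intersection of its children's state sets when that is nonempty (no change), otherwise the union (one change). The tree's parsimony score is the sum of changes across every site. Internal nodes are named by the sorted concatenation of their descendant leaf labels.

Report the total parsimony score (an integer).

14

site 0, node ES: E={A} ∪ S={G} → {A,G} (+1)
site 0, node EOS: ES={A,G} ∪ O={T} → {A,G,T} (+1)
site 0, node GX: G={G} ∪ X={T} → {G,T} (+1)
site 0, node GMX: GX={G,T} ∪ M={C} → {C,G,T} (+1)
site 0, node EGMOSX: EOS={A,G,T} ∩ GMX={C,G,T} → {G,T} (+0)
site 1, node ES: E={G} ∪ S={A} → {A,G} (+1)
site 1, node EOS: ES={A,G} ∩ O={A} → {A} (+0)
site 1, node GX: G={G} ∪ X={A} → {A,G} (+1)
site 1, node GMX: GX={A,G} ∪ M={T} → {A,G,T} (+1)
site 1, node EGMOSX: EOS={A} ∩ GMX={A,G,T} → {A} (+0)
site 2, node ES: E={T} ∪ S={C} → {C,T} (+1)
site 2, node EOS: ES={C,T} ∪ O={G} → {C,G,T} (+1)
site 2, node GX: G={T} ∪ X={G} → {G,T} (+1)
site 2, node GMX: GX={G,T} ∪ M={C} → {C,G,T} (+1)
site 2, node EGMOSX: EOS={C,G,T} ∩ GMX={C,G,T} → {C,G,T} (+0)
site 3, node ES: E={G} ∪ S={C} → {C,G} (+1)
site 3, node EOS: ES={C,G} ∩ O={G} → {G} (+0)
site 3, node GX: G={C} ∪ X={G} → {C,G} (+1)
site 3, node GMX: GX={C,G} ∪ M={T} → {C,G,T} (+1)
site 3, node EGMOSX: EOS={G} ∩ GMX={C,G,T} → {G} (+0)
per-site changes: [4, 3, 4, 3]; total = 14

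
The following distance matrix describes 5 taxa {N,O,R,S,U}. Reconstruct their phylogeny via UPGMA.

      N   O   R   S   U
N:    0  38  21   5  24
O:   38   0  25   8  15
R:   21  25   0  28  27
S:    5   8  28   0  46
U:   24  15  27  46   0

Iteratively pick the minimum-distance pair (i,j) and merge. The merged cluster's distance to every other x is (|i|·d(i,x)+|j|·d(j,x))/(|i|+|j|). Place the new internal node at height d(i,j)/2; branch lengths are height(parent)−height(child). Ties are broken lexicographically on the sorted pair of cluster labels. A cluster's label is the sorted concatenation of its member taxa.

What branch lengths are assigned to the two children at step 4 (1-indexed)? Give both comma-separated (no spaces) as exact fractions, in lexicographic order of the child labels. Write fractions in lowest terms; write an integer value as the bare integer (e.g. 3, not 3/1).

7/4,13/2

1. join N+S (d=5) ⇒ NS; edges |N|=5/2, |S|=5/2
  updated: d(NS,O)=23, d(NS,R)=49/2, d(NS,U)=35
2. join O+U (d=15) ⇒ OU; edges |O|=15/2, |U|=15/2
  updated: d(NS,OU)=29, d(OU,R)=26
3. join NS+R (d=49/2) ⇒ NRS; edges |NS|=39/4, |R|=49/4
  updated: d(NRS,OU)=28
4. join NRS+OU (d=28) ⇒ NORSU; edges |NRS|=7/4, |OU|=13/2
final tree: (((N:5/2,S:5/2):39/4,R:49/4):7/4,(O:15/2,U:15/2):13/2)
total length: 201/4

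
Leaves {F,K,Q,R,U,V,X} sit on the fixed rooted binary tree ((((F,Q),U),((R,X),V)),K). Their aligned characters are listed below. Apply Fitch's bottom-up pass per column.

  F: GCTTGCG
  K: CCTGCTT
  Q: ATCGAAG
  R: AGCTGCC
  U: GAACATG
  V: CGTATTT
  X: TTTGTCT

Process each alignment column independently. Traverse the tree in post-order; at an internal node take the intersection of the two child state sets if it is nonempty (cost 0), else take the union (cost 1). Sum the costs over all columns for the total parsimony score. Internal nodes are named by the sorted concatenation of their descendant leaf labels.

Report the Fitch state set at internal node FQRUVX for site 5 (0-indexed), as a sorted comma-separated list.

FQ@0: {G} ∪ {A} = {A,G} (union, +1)
FQU@0: {A,G} ∩ {G} = {G} (intersection, +0)
RX@0: {A} ∪ {T} = {A,T} (union, +1)
RVX@0: {A,T} ∪ {C} = {A,C,T} (union, +1)
FQRUVX@0: {G} ∪ {A,C,T} = {A,C,G,T} (union, +1)
FKQRUVX@0: {A,C,G,T} ∩ {C} = {C} (intersection, +0)
FQ@1: {C} ∪ {T} = {C,T} (union, +1)
FQU@1: {C,T} ∪ {A} = {A,C,T} (union, +1)
RX@1: {G} ∪ {T} = {G,T} (union, +1)
RVX@1: {G,T} ∩ {G} = {G} (intersection, +0)
FQRUVX@1: {A,C,T} ∪ {G} = {A,C,G,T} (union, +1)
FKQRUVX@1: {A,C,G,T} ∩ {C} = {C} (intersection, +0)
FQ@2: {T} ∪ {C} = {C,T} (union, +1)
FQU@2: {C,T} ∪ {A} = {A,C,T} (union, +1)
RX@2: {C} ∪ {T} = {C,T} (union, +1)
RVX@2: {C,T} ∩ {T} = {T} (intersection, +0)
FQRUVX@2: {A,C,T} ∩ {T} = {T} (intersection, +0)
FKQRUVX@2: {T} ∩ {T} = {T} (intersection, +0)
FQ@3: {T} ∪ {G} = {G,T} (union, +1)
FQU@3: {G,T} ∪ {C} = {C,G,T} (union, +1)
RX@3: {T} ∪ {G} = {G,T} (union, +1)
RVX@3: {G,T} ∪ {A} = {A,G,T} (union, +1)
FQRUVX@3: {C,G,T} ∩ {A,G,T} = {G,T} (intersection, +0)
FKQRUVX@3: {G,T} ∩ {G} = {G} (intersection, +0)
FQ@4: {G} ∪ {A} = {A,G} (union, +1)
FQU@4: {A,G} ∩ {A} = {A} (intersection, +0)
RX@4: {G} ∪ {T} = {G,T} (union, +1)
RVX@4: {G,T} ∩ {T} = {T} (intersection, +0)
FQRUVX@4: {A} ∪ {T} = {A,T} (union, +1)
FKQRUVX@4: {A,T} ∪ {C} = {A,C,T} (union, +1)
FQ@5: {C} ∪ {A} = {A,C} (union, +1)
FQU@5: {A,C} ∪ {T} = {A,C,T} (union, +1)
RX@5: {C} ∩ {C} = {C} (intersection, +0)
RVX@5: {C} ∪ {T} = {C,T} (union, +1)
FQRUVX@5: {A,C,T} ∩ {C,T} = {C,T} (intersection, +0)
FKQRUVX@5: {C,T} ∩ {T} = {T} (intersection, +0)
FQ@6: {G} ∩ {G} = {G} (intersection, +0)
FQU@6: {G} ∩ {G} = {G} (intersection, +0)
RX@6: {C} ∪ {T} = {C,T} (union, +1)
RVX@6: {C,T} ∩ {T} = {T} (intersection, +0)
FQRUVX@6: {G} ∪ {T} = {G,T} (union, +1)
FKQRUVX@6: {G,T} ∩ {T} = {T} (intersection, +0)
per-site changes: [4, 4, 3, 4, 4, 3, 2]; total = 24

C,T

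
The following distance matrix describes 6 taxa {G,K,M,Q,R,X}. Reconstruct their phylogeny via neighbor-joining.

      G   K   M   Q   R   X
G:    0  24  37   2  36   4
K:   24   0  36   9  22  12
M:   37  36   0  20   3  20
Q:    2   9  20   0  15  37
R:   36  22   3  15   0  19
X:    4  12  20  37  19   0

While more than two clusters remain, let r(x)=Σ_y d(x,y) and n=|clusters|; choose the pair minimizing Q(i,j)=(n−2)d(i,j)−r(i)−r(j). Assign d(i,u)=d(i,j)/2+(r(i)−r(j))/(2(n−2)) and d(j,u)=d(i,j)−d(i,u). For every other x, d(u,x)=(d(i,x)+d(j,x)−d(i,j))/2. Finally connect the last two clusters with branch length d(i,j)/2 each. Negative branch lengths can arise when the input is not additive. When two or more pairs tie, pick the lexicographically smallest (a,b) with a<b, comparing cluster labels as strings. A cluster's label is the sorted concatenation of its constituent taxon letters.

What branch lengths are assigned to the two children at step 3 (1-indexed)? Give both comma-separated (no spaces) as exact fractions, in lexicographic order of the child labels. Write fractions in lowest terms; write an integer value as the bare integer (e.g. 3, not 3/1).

75/8,53/8

step 1: merge (M,R) at d=3, Q=-199; branch lengths M→33/8, R→-9/8; new cluster MR
  updated: d(G,MR)=35, d(K,MR)=55/2, d(MR,Q)=16, d(MR,X)=18
step 2: merge (G,X) at d=4, Q=-124; branch lengths G→1, X→3; new cluster GX
  updated: d(GX,K)=16, d(GX,MR)=49/2, d(GX,Q)=35/2
step 3: merge (GX,K) at d=16, Q=-157/2; branch lengths GX→75/8, K→53/8; new cluster GKX
  updated: d(GKX,MR)=18, d(GKX,Q)=21/4
step 4: merge (GKX,MR) at d=18, Q=-157/4; branch lengths GKX→29/8, MR→115/8; new cluster GKMRX
  updated: d(GKMRX,Q)=13/8
step 5: merge (GKMRX,Q) at d=13/8; branch lengths GKMRX→13/16, Q→13/16; new cluster GKMQRX
final tree: ((((G:1,X:3):75/8,K:53/8):29/8,(M:33/8,R:-9/8):115/8):13/16,Q:13/16)
total length: 341/8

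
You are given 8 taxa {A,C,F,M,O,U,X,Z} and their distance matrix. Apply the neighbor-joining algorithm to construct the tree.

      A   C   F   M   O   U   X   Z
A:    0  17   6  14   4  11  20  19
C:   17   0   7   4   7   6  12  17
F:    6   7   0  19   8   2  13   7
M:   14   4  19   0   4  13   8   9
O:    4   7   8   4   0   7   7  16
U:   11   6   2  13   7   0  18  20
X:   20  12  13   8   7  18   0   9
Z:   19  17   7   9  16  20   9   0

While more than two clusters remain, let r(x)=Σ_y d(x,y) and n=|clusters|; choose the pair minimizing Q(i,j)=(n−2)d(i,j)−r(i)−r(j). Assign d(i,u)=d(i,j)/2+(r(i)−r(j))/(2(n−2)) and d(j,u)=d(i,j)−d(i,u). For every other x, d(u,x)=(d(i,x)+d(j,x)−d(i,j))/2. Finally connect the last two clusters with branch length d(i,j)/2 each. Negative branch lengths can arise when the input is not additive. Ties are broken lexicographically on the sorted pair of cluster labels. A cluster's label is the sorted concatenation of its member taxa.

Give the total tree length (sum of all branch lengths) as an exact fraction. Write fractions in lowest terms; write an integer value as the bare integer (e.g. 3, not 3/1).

255/8

1. join X+Z (d=9, Q=-130) ⇒ XZ; edges |X|=11/3, |Z|=16/3
  updated: d(A,XZ)=15, d(C,XZ)=10, d(F,XZ)=11/2, d(M,XZ)=4, d(O,XZ)=7, d(U,XZ)=29/2
2. join M+XZ (d=4, Q=-94) ⇒ MXZ; edges |M|=11/5, |XZ|=9/5
  updated: d(A,MXZ)=25/2, d(C,MXZ)=5, d(F,MXZ)=41/4, d(MXZ,O)=7/2, d(MXZ,U)=47/4
3. join C+MXZ (d=5, Q=-65) ⇒ CMXZ; edges |C|=19/8, |MXZ|=21/8
  updated: d(A,CMXZ)=49/4, d(CMXZ,F)=49/8, d(CMXZ,O)=11/4, d(CMXZ,U)=51/8
4. join A+O (d=4, Q=-43) ⇒ AO; edges |A|=47/12, |O|=1/12
  updated: d(AO,CMXZ)=11/2, d(AO,F)=5, d(AO,U)=7
5. join AO+CMXZ (d=11/2, Q=-49/2) ⇒ ACMOXZ; edges |AO|=21/8, |CMXZ|=23/8
  updated: d(ACMOXZ,F)=45/16, d(ACMOXZ,U)=63/16
6. join ACMOXZ+F (d=45/16, Q=-35/4) ⇒ ACFMOXZ; edges |ACMOXZ|=19/8, |F|=7/16
  updated: d(ACFMOXZ,U)=25/16
7. join ACFMOXZ+U (d=25/16) ⇒ ACFMOUXZ; edges |ACFMOXZ|=25/32, |U|=25/32
final tree: ((((A:47/12,O:1/12):21/8,(C:19/8,(M:11/5,(X:11/3,Z:16/3):9/5):21/8):23/8):19/8,F:7/16):25/32,U:25/32)
total length: 255/8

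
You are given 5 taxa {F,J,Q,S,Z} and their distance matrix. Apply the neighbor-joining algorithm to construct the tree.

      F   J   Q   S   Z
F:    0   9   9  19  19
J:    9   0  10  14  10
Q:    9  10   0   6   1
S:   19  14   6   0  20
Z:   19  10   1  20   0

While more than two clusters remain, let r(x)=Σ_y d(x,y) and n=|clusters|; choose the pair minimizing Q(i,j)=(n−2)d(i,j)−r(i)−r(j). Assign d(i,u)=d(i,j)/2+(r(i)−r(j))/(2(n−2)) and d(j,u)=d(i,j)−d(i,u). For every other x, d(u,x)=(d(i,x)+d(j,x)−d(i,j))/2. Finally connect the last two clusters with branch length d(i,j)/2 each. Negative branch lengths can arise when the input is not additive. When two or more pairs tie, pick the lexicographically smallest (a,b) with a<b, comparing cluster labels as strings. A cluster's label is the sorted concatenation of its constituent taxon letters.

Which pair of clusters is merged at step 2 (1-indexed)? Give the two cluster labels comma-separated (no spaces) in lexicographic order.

F,J

iteration 1: select Q,Z (d=1, Q=-73); attach at lengths (-7/2, 9/2); label the merged cluster QZ
  updated: d(F,QZ)=27/2, d(J,QZ)=19/2, d(QZ,S)=25/2
iteration 2: select F,J (d=9, Q=-56); attach at lengths (27/4, 9/4); label the merged cluster FJ
  updated: d(FJ,QZ)=7, d(FJ,S)=12
iteration 3: select FJ,QZ (d=7, Q=-63/2); attach at lengths (13/4, 15/4); label the merged cluster FJQZ
  updated: d(FJQZ,S)=35/4
iteration 4: select FJQZ,S (d=35/4); attach at lengths (35/8, 35/8); label the merged cluster FJQSZ
final tree: (((F:27/4,J:9/4):13/4,(Q:-7/2,Z:9/2):15/4):35/8,S:35/8)
total length: 103/4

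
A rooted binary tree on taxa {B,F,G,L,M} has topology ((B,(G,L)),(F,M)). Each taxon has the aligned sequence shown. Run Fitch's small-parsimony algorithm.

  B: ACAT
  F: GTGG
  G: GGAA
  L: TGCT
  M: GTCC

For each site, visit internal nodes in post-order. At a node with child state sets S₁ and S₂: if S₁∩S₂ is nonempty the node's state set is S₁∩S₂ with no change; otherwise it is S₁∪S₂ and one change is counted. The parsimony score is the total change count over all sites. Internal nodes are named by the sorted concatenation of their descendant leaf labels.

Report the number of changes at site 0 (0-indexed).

2

site 0, node GL: G={G} ∪ L={T} → {G,T} (+1)
site 0, node BGL: B={A} ∪ GL={G,T} → {A,G,T} (+1)
site 0, node FM: F={G} ∩ M={G} → {G} (+0)
site 0, node BFGLM: BGL={A,G,T} ∩ FM={G} → {G} (+0)
site 1, node GL: G={G} ∩ L={G} → {G} (+0)
site 1, node BGL: B={C} ∪ GL={G} → {C,G} (+1)
site 1, node FM: F={T} ∩ M={T} → {T} (+0)
site 1, node BFGLM: BGL={C,G} ∪ FM={T} → {C,G,T} (+1)
site 2, node GL: G={A} ∪ L={C} → {A,C} (+1)
site 2, node BGL: B={A} ∩ GL={A,C} → {A} (+0)
site 2, node FM: F={G} ∪ M={C} → {C,G} (+1)
site 2, node BFGLM: BGL={A} ∪ FM={C,G} → {A,C,G} (+1)
site 3, node GL: G={A} ∪ L={T} → {A,T} (+1)
site 3, node BGL: B={T} ∩ GL={A,T} → {T} (+0)
site 3, node FM: F={G} ∪ M={C} → {C,G} (+1)
site 3, node BFGLM: BGL={T} ∪ FM={C,G} → {C,G,T} (+1)
per-site changes: [2, 2, 3, 3]; total = 10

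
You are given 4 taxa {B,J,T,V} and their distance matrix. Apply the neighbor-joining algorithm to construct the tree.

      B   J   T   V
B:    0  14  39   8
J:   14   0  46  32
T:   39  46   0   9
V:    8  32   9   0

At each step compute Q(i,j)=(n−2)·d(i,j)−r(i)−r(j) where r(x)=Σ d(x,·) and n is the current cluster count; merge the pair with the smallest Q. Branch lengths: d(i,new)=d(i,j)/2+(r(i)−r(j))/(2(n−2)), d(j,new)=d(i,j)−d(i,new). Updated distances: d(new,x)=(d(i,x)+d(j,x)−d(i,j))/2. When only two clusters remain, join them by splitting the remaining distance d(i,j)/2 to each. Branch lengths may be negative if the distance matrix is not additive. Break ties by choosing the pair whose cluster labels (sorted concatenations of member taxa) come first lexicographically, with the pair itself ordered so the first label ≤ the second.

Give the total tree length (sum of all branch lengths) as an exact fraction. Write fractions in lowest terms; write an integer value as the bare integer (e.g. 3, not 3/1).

171/4

1. join B+J (d=14, Q=-125) ⇒ BJ; edges |B|=-3/4, |J|=59/4
  updated: d(BJ,T)=71/2, d(BJ,V)=13
2. join BJ+T (d=71/2, Q=-115/2) ⇒ BJT; edges |BJ|=79/4, |T|=63/4
  updated: d(BJT,V)=-27/4
3. join BJT+V (d=-27/4) ⇒ BJTV; edges |BJT|=-27/8, |V|=-27/8
final tree: (((B:-3/4,J:59/4):79/4,T:63/4):-27/8,V:-27/8)
total length: 171/4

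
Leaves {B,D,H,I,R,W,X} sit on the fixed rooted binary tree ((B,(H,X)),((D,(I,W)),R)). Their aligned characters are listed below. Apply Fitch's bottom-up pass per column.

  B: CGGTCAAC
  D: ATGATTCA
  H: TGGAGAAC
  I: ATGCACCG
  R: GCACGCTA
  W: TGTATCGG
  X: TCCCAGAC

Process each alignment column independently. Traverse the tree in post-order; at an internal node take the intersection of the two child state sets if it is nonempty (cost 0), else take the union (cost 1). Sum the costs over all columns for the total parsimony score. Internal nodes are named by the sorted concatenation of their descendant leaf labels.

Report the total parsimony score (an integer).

27

site 0, node HX: H={T} ∩ X={T} → {T} (+0)
site 0, node BHX: B={C} ∪ HX={T} → {C,T} (+1)
site 0, node IW: I={A} ∪ W={T} → {A,T} (+1)
site 0, node DIW: D={A} ∩ IW={A,T} → {A} (+0)
site 0, node DIRW: DIW={A} ∪ R={G} → {A,G} (+1)
site 0, node BDHIRWX: BHX={C,T} ∪ DIRW={A,G} → {A,C,G,T} (+1)
site 1, node HX: H={G} ∪ X={C} → {C,G} (+1)
site 1, node BHX: B={G} ∩ HX={C,G} → {G} (+0)
site 1, node IW: I={T} ∪ W={G} → {G,T} (+1)
site 1, node DIW: D={T} ∩ IW={G,T} → {T} (+0)
site 1, node DIRW: DIW={T} ∪ R={C} → {C,T} (+1)
site 1, node BDHIRWX: BHX={G} ∪ DIRW={C,T} → {C,G,T} (+1)
site 2, node HX: H={G} ∪ X={C} → {C,G} (+1)
site 2, node BHX: B={G} ∩ HX={C,G} → {G} (+0)
site 2, node IW: I={G} ∪ W={T} → {G,T} (+1)
site 2, node DIW: D={G} ∩ IW={G,T} → {G} (+0)
site 2, node DIRW: DIW={G} ∪ R={A} → {A,G} (+1)
site 2, node BDHIRWX: BHX={G} ∩ DIRW={A,G} → {G} (+0)
site 3, node HX: H={A} ∪ X={C} → {A,C} (+1)
site 3, node BHX: B={T} ∪ HX={A,C} → {A,C,T} (+1)
site 3, node IW: I={C} ∪ W={A} → {A,C} (+1)
site 3, node DIW: D={A} ∩ IW={A,C} → {A} (+0)
site 3, node DIRW: DIW={A} ∪ R={C} → {A,C} (+1)
site 3, node BDHIRWX: BHX={A,C,T} ∩ DIRW={A,C} → {A,C} (+0)
site 4, node HX: H={G} ∪ X={A} → {A,G} (+1)
site 4, node BHX: B={C} ∪ HX={A,G} → {A,C,G} (+1)
site 4, node IW: I={A} ∪ W={T} → {A,T} (+1)
site 4, node DIW: D={T} ∩ IW={A,T} → {T} (+0)
site 4, node DIRW: DIW={T} ∪ R={G} → {G,T} (+1)
site 4, node BDHIRWX: BHX={A,C,G} ∩ DIRW={G,T} → {G} (+0)
site 5, node HX: H={A} ∪ X={G} → {A,G} (+1)
site 5, node BHX: B={A} ∩ HX={A,G} → {A} (+0)
site 5, node IW: I={C} ∩ W={C} → {C} (+0)
site 5, node DIW: D={T} ∪ IW={C} → {C,T} (+1)
site 5, node DIRW: DIW={C,T} ∩ R={C} → {C} (+0)
site 5, node BDHIRWX: BHX={A} ∪ DIRW={C} → {A,C} (+1)
site 6, node HX: H={A} ∩ X={A} → {A} (+0)
site 6, node BHX: B={A} ∩ HX={A} → {A} (+0)
site 6, node IW: I={C} ∪ W={G} → {C,G} (+1)
site 6, node DIW: D={C} ∩ IW={C,G} → {C} (+0)
site 6, node DIRW: DIW={C} ∪ R={T} → {C,T} (+1)
site 6, node BDHIRWX: BHX={A} ∪ DIRW={C,T} → {A,C,T} (+1)
site 7, node HX: H={C} ∩ X={C} → {C} (+0)
site 7, node BHX: B={C} ∩ HX={C} → {C} (+0)
site 7, node IW: I={G} ∩ W={G} → {G} (+0)
site 7, node DIW: D={A} ∪ IW={G} → {A,G} (+1)
site 7, node DIRW: DIW={A,G} ∩ R={A} → {A} (+0)
site 7, node BDHIRWX: BHX={C} ∪ DIRW={A} → {A,C} (+1)
per-site changes: [4, 4, 3, 4, 4, 3, 3, 2]; total = 27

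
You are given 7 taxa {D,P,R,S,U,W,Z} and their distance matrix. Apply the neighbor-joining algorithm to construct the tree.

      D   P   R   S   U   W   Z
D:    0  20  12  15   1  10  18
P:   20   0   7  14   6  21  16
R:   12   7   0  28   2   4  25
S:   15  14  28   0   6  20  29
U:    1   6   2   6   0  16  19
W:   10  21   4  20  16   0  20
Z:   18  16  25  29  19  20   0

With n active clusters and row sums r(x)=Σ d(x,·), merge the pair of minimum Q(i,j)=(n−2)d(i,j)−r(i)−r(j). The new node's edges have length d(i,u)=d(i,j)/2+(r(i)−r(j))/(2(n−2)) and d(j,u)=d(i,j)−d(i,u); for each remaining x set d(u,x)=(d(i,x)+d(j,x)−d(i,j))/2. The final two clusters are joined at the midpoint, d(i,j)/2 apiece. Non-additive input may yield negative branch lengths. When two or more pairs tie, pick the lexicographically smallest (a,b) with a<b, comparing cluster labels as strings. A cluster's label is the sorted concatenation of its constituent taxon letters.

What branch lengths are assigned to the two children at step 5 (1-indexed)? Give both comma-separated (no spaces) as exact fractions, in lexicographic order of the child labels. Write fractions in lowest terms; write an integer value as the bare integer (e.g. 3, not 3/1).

step 1: merge (R,W) at d=4, Q=-149; branch lengths R→7/10, W→33/10; new cluster RW
  updated: d(D,RW)=9, d(P,RW)=12, d(RW,S)=22, d(RW,U)=7, d(RW,Z)=41/2
step 2: merge (P,Z) at d=16, Q=-213/2; branch lengths P→59/16, Z→197/16; new cluster PZ
  updated: d(D,PZ)=11, d(PZ,RW)=33/4, d(PZ,S)=27/2, d(PZ,U)=9/2
step 3: merge (PZ,RW) at d=33/4, Q=-235/4; branch lengths PZ→21/8, RW→45/8; new cluster PRWZ
  updated: d(D,PRWZ)=47/8, d(PRWZ,S)=109/8, d(PRWZ,U)=13/8
step 4: merge (D,PRWZ) at d=47/8, Q=-125/4; branch lengths D→25/8, PRWZ→11/4; new cluster DPRWZ
  updated: d(DPRWZ,S)=91/8, d(DPRWZ,U)=-13/8
step 5: merge (DPRWZ,S) at d=91/8, Q=-63/4; branch lengths DPRWZ→15/8, S→19/2; new cluster DPRSWZ
  updated: d(DPRSWZ,U)=-7/2
step 6: merge (DPRSWZ,U) at d=-7/2; branch lengths DPRSWZ→-7/4, U→-7/4; new cluster DPRSUWZ
final tree: (((D:25/8,((P:59/16,Z:197/16):21/8,(R:7/10,W:33/10):45/8):11/4):15/8,S:19/2):-7/4,U:-7/4)
total length: 42

15/8,19/2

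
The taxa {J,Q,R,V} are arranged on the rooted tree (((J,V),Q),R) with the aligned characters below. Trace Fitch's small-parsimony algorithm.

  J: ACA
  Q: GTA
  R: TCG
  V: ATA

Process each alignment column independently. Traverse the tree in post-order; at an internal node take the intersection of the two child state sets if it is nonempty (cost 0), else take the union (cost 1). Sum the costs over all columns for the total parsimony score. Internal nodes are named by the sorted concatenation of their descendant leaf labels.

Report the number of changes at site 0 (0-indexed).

[col 0] JV: children J:{A}, V:{A} ∩→ {A}; cost 0
[col 0] JQV: children JV:{A}, Q:{G} ∪→ {A,G}; cost 1
[col 0] JQRV: children JQV:{A,G}, R:{T} ∪→ {A,G,T}; cost 1
[col 1] JV: children J:{C}, V:{T} ∪→ {C,T}; cost 1
[col 1] JQV: children JV:{C,T}, Q:{T} ∩→ {T}; cost 0
[col 1] JQRV: children JQV:{T}, R:{C} ∪→ {C,T}; cost 1
[col 2] JV: children J:{A}, V:{A} ∩→ {A}; cost 0
[col 2] JQV: children JV:{A}, Q:{A} ∩→ {A}; cost 0
[col 2] JQRV: children JQV:{A}, R:{G} ∪→ {A,G}; cost 1
per-site changes: [2, 2, 1]; total = 5

2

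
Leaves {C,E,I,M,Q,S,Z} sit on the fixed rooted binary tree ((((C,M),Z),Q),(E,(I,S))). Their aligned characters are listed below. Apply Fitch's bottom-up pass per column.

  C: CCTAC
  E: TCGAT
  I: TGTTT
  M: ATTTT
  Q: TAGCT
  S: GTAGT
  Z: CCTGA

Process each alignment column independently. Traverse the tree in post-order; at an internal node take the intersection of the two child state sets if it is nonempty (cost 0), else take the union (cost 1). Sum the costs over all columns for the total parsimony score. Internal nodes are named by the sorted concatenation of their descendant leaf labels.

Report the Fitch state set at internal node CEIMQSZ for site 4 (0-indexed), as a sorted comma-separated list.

site 0, node CM: C={C} ∪ M={A} → {A,C} (+1)
site 0, node CMZ: CM={A,C} ∩ Z={C} → {C} (+0)
site 0, node CMQZ: CMZ={C} ∪ Q={T} → {C,T} (+1)
site 0, node IS: I={T} ∪ S={G} → {G,T} (+1)
site 0, node EIS: E={T} ∩ IS={G,T} → {T} (+0)
site 0, node CEIMQSZ: CMQZ={C,T} ∩ EIS={T} → {T} (+0)
site 1, node CM: C={C} ∪ M={T} → {C,T} (+1)
site 1, node CMZ: CM={C,T} ∩ Z={C} → {C} (+0)
site 1, node CMQZ: CMZ={C} ∪ Q={A} → {A,C} (+1)
site 1, node IS: I={G} ∪ S={T} → {G,T} (+1)
site 1, node EIS: E={C} ∪ IS={G,T} → {C,G,T} (+1)
site 1, node CEIMQSZ: CMQZ={A,C} ∩ EIS={C,G,T} → {C} (+0)
site 2, node CM: C={T} ∩ M={T} → {T} (+0)
site 2, node CMZ: CM={T} ∩ Z={T} → {T} (+0)
site 2, node CMQZ: CMZ={T} ∪ Q={G} → {G,T} (+1)
site 2, node IS: I={T} ∪ S={A} → {A,T} (+1)
site 2, node EIS: E={G} ∪ IS={A,T} → {A,G,T} (+1)
site 2, node CEIMQSZ: CMQZ={G,T} ∩ EIS={A,G,T} → {G,T} (+0)
site 3, node CM: C={A} ∪ M={T} → {A,T} (+1)
site 3, node CMZ: CM={A,T} ∪ Z={G} → {A,G,T} (+1)
site 3, node CMQZ: CMZ={A,G,T} ∪ Q={C} → {A,C,G,T} (+1)
site 3, node IS: I={T} ∪ S={G} → {G,T} (+1)
site 3, node EIS: E={A} ∪ IS={G,T} → {A,G,T} (+1)
site 3, node CEIMQSZ: CMQZ={A,C,G,T} ∩ EIS={A,G,T} → {A,G,T} (+0)
site 4, node CM: C={C} ∪ M={T} → {C,T} (+1)
site 4, node CMZ: CM={C,T} ∪ Z={A} → {A,C,T} (+1)
site 4, node CMQZ: CMZ={A,C,T} ∩ Q={T} → {T} (+0)
site 4, node IS: I={T} ∩ S={T} → {T} (+0)
site 4, node EIS: E={T} ∩ IS={T} → {T} (+0)
site 4, node CEIMQSZ: CMQZ={T} ∩ EIS={T} → {T} (+0)
per-site changes: [3, 4, 3, 5, 2]; total = 17

T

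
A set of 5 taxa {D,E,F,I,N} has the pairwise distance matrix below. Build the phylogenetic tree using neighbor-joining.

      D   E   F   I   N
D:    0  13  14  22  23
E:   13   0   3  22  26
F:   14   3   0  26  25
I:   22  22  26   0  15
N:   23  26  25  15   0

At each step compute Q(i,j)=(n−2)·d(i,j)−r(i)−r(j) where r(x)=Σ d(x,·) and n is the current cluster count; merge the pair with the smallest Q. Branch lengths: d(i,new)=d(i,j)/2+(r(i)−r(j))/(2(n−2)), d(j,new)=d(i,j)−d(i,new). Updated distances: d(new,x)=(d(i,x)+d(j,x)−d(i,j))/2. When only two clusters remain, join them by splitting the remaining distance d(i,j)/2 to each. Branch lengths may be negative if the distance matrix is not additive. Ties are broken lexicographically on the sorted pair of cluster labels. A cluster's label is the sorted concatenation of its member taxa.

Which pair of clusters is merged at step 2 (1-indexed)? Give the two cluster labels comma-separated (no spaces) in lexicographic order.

iteration 1: select I,N (d=15, Q=-129); attach at lengths (41/6, 49/6); label the merged cluster IN
  updated: d(D,IN)=15, d(E,IN)=33/2, d(F,IN)=18
iteration 2: select D,IN (d=15, Q=-123/2); attach at lengths (45/8, 75/8); label the merged cluster DIN
  updated: d(DIN,E)=29/4, d(DIN,F)=17/2
iteration 3: select DIN,E (d=29/4, Q=-75/4); attach at lengths (51/8, 7/8); label the merged cluster DEIN
  updated: d(DEIN,F)=17/8
iteration 4: select DEIN,F (d=17/8); attach at lengths (17/16, 17/16); label the merged cluster DEFIN
final tree: (((D:45/8,(I:41/6,N:49/6):75/8):51/8,E:7/8):17/16,F:17/16)
total length: 315/8

D,IN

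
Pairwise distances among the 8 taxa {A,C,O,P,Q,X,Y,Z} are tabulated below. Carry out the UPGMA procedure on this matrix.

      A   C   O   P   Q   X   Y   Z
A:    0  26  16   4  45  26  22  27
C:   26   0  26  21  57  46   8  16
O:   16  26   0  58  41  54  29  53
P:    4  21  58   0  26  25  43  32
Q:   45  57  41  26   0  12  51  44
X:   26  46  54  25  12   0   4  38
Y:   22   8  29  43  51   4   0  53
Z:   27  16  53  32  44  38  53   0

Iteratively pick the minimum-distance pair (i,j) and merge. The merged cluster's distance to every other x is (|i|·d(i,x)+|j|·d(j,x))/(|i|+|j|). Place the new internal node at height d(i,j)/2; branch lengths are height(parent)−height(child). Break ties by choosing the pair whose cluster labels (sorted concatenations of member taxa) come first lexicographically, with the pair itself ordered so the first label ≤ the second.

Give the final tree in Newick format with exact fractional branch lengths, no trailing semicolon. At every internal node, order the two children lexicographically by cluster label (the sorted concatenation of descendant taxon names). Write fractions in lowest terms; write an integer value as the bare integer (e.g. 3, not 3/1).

((((A:2,P:2):45/4,(C:8,Z:8):21/4):115/24,(Q:63/4,(X:2,Y:2):55/4):55/24):293/168,O:277/14)

step 1: merge (A,P) at d=4; branch lengths A→2, P→2; new cluster AP
  updated: d(AP,C)=47/2, d(AP,O)=37, d(AP,Q)=71/2, d(AP,X)=51/2, d(AP,Y)=65/2, d(AP,Z)=59/2
step 2: merge (X,Y) at d=4; branch lengths X→2, Y→2; new cluster XY
  updated: d(AP,XY)=29, d(C,XY)=27, d(O,XY)=83/2, d(Q,XY)=63/2, d(XY,Z)=91/2
step 3: merge (C,Z) at d=16; branch lengths C→8, Z→8; new cluster CZ
  updated: d(AP,CZ)=53/2, d(CZ,O)=79/2, d(CZ,Q)=101/2, d(CZ,XY)=145/4
step 4: merge (AP,CZ) at d=53/2; branch lengths AP→45/4, CZ→21/4; new cluster ACPZ
  updated: d(ACPZ,O)=153/4, d(ACPZ,Q)=43, d(ACPZ,XY)=261/8
step 5: merge (Q,XY) at d=63/2; branch lengths Q→63/4, XY→55/4; new cluster QXY
  updated: d(ACPZ,QXY)=433/12, d(O,QXY)=124/3
step 6: merge (ACPZ,QXY) at d=433/12; branch lengths ACPZ→115/24, QXY→55/24; new cluster ACPQXYZ
  updated: d(ACPQXYZ,O)=277/7
step 7: merge (ACPQXYZ,O) at d=277/7; branch lengths ACPQXYZ→293/168, O→277/14; new cluster ACOPQXYZ
final tree: ((((A:2,P:2):45/4,(C:8,Z:8):21/4):115/24,(Q:63/4,(X:2,Y:2):55/4):55/24):293/168,O:277/14)
total length: 16567/168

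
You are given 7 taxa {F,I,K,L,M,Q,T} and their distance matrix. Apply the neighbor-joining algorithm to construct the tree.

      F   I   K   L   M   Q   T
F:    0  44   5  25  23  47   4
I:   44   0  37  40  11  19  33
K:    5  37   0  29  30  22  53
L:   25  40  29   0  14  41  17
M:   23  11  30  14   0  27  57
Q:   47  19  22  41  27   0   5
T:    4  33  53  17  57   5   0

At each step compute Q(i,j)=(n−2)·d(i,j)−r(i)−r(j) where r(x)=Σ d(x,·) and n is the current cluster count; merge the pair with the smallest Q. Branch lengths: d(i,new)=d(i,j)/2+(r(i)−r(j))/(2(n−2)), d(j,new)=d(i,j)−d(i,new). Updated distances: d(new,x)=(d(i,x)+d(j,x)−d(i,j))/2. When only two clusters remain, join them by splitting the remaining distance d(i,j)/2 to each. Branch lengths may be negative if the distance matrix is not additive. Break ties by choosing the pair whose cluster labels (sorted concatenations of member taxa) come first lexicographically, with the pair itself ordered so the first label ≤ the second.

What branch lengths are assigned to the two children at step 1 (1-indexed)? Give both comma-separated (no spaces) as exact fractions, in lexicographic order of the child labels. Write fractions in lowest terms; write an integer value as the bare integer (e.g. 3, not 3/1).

17/10,33/10

1. join Q+T (d=5, Q=-305) ⇒ QT; edges |Q|=17/10, |T|=33/10
  updated: d(F,QT)=23, d(I,QT)=47/2, d(K,QT)=35, d(L,QT)=53/2, d(M,QT)=79/2
2. join F+K (d=5, Q=-236) ⇒ FK; edges |F|=1/2, |K|=9/2
  updated: d(FK,I)=38, d(FK,L)=49/2, d(FK,M)=24, d(FK,QT)=53/2
3. join I+M (d=11, Q=-168) ⇒ IM; edges |I|=19/2, |M|=3/2
  updated: d(FK,IM)=51/2, d(IM,L)=43/2, d(IM,QT)=26
4. join FK+QT (d=53/2, Q=-205/2) ⇒ FKQT; edges |FK|=101/8, |QT|=111/8
  updated: d(FKQT,IM)=25/2, d(FKQT,L)=49/4
5. join FKQT+IM (d=25/2, Q=-185/4) ⇒ FIKMQT; edges |FKQT|=13/8, |IM|=87/8
  updated: d(FIKMQT,L)=85/8
6. join FIKMQT+L (d=85/8) ⇒ FIKLMQT; edges |FIKMQT|=85/16, |L|=85/16
final tree: ((((F:1/2,K:9/2):101/8,(Q:17/10,T:33/10):111/8):13/8,(I:19/2,M:3/2):87/8):85/16,L:85/16)
total length: 565/8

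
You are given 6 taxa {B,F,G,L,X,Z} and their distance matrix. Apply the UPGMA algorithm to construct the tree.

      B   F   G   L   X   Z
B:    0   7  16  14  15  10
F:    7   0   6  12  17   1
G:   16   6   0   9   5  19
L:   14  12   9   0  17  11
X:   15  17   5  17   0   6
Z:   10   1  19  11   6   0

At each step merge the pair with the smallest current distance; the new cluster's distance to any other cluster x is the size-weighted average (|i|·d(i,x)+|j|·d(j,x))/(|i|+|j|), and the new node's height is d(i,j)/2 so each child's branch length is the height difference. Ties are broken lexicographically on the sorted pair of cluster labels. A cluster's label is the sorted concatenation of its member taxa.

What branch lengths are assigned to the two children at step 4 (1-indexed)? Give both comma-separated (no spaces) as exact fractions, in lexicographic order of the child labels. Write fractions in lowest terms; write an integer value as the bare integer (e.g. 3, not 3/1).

1. join F+Z (d=1) ⇒ FZ; edges |F|=1/2, |Z|=1/2
  updated: d(B,FZ)=17/2, d(FZ,G)=25/2, d(FZ,L)=23/2, d(FZ,X)=23/2
2. join G+X (d=5) ⇒ GX; edges |G|=5/2, |X|=5/2
  updated: d(B,GX)=31/2, d(FZ,GX)=12, d(GX,L)=13
3. join B+FZ (d=17/2) ⇒ BFZ; edges |B|=17/4, |FZ|=15/4
  updated: d(BFZ,GX)=79/6, d(BFZ,L)=37/3
4. join BFZ+L (d=37/3) ⇒ BFLZ; edges |BFZ|=23/12, |L|=37/6
  updated: d(BFLZ,GX)=105/8
5. join BFLZ+GX (d=105/8) ⇒ BFGLXZ; edges |BFLZ|=19/48, |GX|=65/16
final tree: (((B:17/4,(F:1/2,Z:1/2):15/4):23/12,L:37/6):19/48,(G:5/2,X:5/2):65/16)
total length: 637/24

23/12,37/6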